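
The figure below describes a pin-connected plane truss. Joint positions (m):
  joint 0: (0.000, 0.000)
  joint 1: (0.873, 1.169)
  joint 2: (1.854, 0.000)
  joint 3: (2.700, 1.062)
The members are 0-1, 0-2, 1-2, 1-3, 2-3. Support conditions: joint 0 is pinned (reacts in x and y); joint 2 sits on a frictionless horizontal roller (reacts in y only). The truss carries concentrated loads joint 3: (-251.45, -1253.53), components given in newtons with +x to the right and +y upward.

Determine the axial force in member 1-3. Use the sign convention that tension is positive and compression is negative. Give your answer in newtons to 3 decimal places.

N=4 nodes, M=5 members, R=3 reactions → 2N=8, M+R=8
member 0 (0-1): L=1.4590, (cx,cy)=(0.5984,0.8012)
member 1 (0-2): L=1.8540, (cx,cy)=(1.0000,0.0000)
member 2 (1-2): L=1.5261, (cx,cy)=(0.6428,-0.7660)
member 3 (1-3): L=1.8301, (cx,cy)=(0.9983,-0.0585)
member 4 (2-3): L=1.3578, (cx,cy)=(0.6231,0.7822)
solve A·x = −loads:
  F[0-1] = +534.1332 N (tension)
  F[0-2] = -571.0506 N (compression)
  F[1-2] = -613.2655 N (compression)
  F[1-3] = +715.0451 N (tension)
  F[2-3] = -1549.2017 N (compression)
  Rx@0 = +251.4500 N
  Ry@0 = -427.9647 N
  Ry@2 = +1681.4947 N

715.045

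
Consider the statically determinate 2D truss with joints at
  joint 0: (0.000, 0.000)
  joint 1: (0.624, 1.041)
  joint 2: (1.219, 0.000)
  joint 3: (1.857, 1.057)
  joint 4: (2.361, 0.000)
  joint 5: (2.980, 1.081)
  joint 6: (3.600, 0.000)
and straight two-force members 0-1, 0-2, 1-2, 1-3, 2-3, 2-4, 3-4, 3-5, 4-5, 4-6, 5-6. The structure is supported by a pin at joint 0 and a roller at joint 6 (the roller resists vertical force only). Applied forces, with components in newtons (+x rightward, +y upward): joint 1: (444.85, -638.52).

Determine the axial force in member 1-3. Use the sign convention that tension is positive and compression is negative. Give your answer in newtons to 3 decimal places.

-543.377

N=7 nodes, M=11 members, R=3 reactions → 2N=14, M+R=14
member 0 (0-1): L=1.2137, (cx,cy)=(0.5141,0.8577)
member 1 (0-2): L=1.2190, (cx,cy)=(1.0000,0.0000)
member 2 (1-2): L=1.1990, (cx,cy)=(0.4962,-0.8682)
member 3 (1-3): L=1.2331, (cx,cy)=(0.9999,0.0130)
member 4 (2-3): L=1.2346, (cx,cy)=(0.5168,0.8561)
member 5 (2-4): L=1.1420, (cx,cy)=(1.0000,0.0000)
member 6 (3-4): L=1.1710, (cx,cy)=(0.4304,-0.9026)
member 7 (3-5): L=1.1233, (cx,cy)=(0.9998,0.0214)
member 8 (4-5): L=1.2457, (cx,cy)=(0.4969,0.8678)
member 9 (4-6): L=1.2390, (cx,cy)=(1.0000,0.0000)
member 10 (5-6): L=1.2462, (cx,cy)=(0.4975,-0.8675)
solve A·x = −loads:
  F[0-1] = -465.4335 N (compression)
  F[0-2] = +684.1444 N (tension)
  F[1-2] = -283.7658 N (compression)
  F[1-3] = -543.3774 N (compression)
  F[2-3] = +287.7630 N (tension)
  F[2-4] = +394.6280 N (tension)
  F[3-4] = -271.7001 N (compression)
  F[3-5] = -277.7524 N (compression)
  F[4-5] = +282.6085 N (tension)
  F[4-6] = +137.2561 N (tension)
  F[5-6] = -275.8799 N (compression)
  Rx@0 = -444.8500 N
  Ry@0 = +399.2074 N
  Ry@6 = +239.3126 N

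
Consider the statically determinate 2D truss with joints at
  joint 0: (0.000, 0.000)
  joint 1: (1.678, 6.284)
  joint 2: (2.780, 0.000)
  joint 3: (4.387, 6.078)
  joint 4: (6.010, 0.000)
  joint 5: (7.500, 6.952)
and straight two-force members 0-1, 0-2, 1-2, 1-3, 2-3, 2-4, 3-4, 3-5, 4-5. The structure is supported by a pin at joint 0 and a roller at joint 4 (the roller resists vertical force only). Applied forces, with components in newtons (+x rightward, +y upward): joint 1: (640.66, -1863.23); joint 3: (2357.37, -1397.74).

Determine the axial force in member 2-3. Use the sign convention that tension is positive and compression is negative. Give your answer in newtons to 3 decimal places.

N=6 nodes, M=9 members, R=3 reactions → 2N=12, M+R=12
member 0 (0-1): L=6.5042, (cx,cy)=(0.2580,0.9661)
member 1 (0-2): L=2.7800, (cx,cy)=(1.0000,0.0000)
member 2 (1-2): L=6.3799, (cx,cy)=(0.1727,-0.9850)
member 3 (1-3): L=2.7168, (cx,cy)=(0.9971,-0.0758)
member 4 (2-3): L=6.2869, (cx,cy)=(0.2556,0.9668)
member 5 (2-4): L=3.2300, (cx,cy)=(1.0000,0.0000)
member 6 (3-4): L=6.2910, (cx,cy)=(0.2580,-0.9661)
member 7 (3-5): L=3.2334, (cx,cy)=(0.9628,0.2703)
member 8 (4-5): L=7.1099, (cx,cy)=(0.2096,0.9778)
solve A·x = −loads:
  F[0-1] = +1380.1582 N (tension)
  F[0-2] = +2641.9658 N (tension)
  F[1-2] = -3267.0444 N (compression)
  F[1-3] = +280.5288 N (tension)
  F[2-3] = +3328.5138 N (tension)
  F[2-4] = +1226.8383 N (tension)
  F[3-4] = -4755.3875 N (compression)
  F[3-5] = -0.0000 N (compression)
  F[4-5] = +0.0000 N (tension)
  Rx@0 = -2998.0300 N
  Ry@0 = -1333.4373 N
  Ry@4 = +4594.4073 N

3328.514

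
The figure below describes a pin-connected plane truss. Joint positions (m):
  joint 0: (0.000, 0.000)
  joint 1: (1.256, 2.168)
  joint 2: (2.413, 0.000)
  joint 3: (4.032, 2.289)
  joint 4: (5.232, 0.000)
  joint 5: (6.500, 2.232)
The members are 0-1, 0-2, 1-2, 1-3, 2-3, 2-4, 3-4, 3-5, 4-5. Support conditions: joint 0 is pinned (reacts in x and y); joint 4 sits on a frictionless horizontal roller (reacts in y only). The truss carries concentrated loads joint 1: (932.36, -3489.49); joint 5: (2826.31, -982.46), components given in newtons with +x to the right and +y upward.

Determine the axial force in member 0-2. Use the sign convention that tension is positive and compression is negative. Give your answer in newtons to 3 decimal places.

N=6 nodes, M=9 members, R=3 reactions → 2N=12, M+R=12
member 0 (0-1): L=2.5055, (cx,cy)=(0.5013,0.8653)
member 1 (0-2): L=2.4130, (cx,cy)=(1.0000,0.0000)
member 2 (1-2): L=2.4574, (cx,cy)=(0.4708,-0.8822)
member 3 (1-3): L=2.7786, (cx,cy)=(0.9991,0.0435)
member 4 (2-3): L=2.8037, (cx,cy)=(0.5775,0.8164)
member 5 (2-4): L=2.8190, (cx,cy)=(1.0000,0.0000)
member 6 (3-4): L=2.5845, (cx,cy)=(0.4643,-0.8857)
member 7 (3-5): L=2.4687, (cx,cy)=(0.9997,-0.0231)
member 8 (4-5): L=2.5670, (cx,cy)=(0.4940,0.8695)
solve A·x = −loads:
  F[0-1] = -949.5543 N (compression)
  F[0-2] = +4234.6702 N (tension)
  F[1-2] = -3023.2549 N (compression)
  F[1-3] = +15.0647 N (tension)
  F[2-3] = +3266.9344 N (tension)
  F[2-4] = +924.7581 N (tension)
  F[3-4] = -3099.3544 N (compression)
  F[3-5] = +3341.5057 N (tension)
  F[4-5] = -1041.1961 N (compression)
  Rx@0 = -3758.6700 N
  Ry@0 = +821.6308 N
  Ry@4 = +3650.3192 N

4234.670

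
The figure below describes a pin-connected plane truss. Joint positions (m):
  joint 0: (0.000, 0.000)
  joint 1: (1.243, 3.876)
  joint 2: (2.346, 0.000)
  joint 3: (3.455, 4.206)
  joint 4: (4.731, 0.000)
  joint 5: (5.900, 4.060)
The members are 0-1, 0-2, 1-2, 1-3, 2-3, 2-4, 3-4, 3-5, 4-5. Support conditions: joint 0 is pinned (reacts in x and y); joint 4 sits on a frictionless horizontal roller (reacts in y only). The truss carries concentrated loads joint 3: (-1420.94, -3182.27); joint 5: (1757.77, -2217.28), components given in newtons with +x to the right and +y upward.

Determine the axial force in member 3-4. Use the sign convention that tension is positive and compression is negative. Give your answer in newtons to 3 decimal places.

N=6 nodes, M=9 members, R=3 reactions → 2N=12, M+R=12
member 0 (0-1): L=4.0704, (cx,cy)=(0.3054,0.9522)
member 1 (0-2): L=2.3460, (cx,cy)=(1.0000,0.0000)
member 2 (1-2): L=4.0299, (cx,cy)=(0.2737,-0.9618)
member 3 (1-3): L=2.2365, (cx,cy)=(0.9891,0.1476)
member 4 (2-3): L=4.3497, (cx,cy)=(0.2550,0.9670)
member 5 (2-4): L=2.3850, (cx,cy)=(1.0000,0.0000)
member 6 (3-4): L=4.3953, (cx,cy)=(0.2903,-0.9569)
member 7 (3-5): L=2.4494, (cx,cy)=(0.9982,-0.0596)
member 8 (4-5): L=4.2249, (cx,cy)=(0.2767,0.9610)
solve A·x = −loads:
  F[0-1] = -68.4801 N (compression)
  F[0-2] = +357.7420 N (tension)
  F[1-2] = +61.9253 N (tension)
  F[1-3] = -38.2802 N (compression)
  F[2-3] = -61.5962 N (compression)
  F[2-4] = +390.3956 N (tension)
  F[3-4] = -3404.3447 N (compression)
  F[3-5] = +2359.8875 N (tension)
  F[4-5] = -2160.9792 N (compression)
  Rx@0 = -336.8300 N
  Ry@0 = +65.2090 N
  Ry@4 = +5334.3410 N

-3404.345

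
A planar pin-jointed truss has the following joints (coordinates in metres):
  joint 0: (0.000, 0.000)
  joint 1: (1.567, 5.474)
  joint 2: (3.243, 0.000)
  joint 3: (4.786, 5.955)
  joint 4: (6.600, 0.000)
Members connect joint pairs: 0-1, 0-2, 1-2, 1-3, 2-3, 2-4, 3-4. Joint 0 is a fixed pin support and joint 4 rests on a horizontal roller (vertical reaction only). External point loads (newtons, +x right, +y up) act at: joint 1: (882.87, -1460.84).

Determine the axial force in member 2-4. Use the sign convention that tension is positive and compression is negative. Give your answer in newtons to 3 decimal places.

328.709

N=5 nodes, M=7 members, R=3 reactions → 2N=10, M+R=10
member 0 (0-1): L=5.6939, (cx,cy)=(0.2752,0.9614)
member 1 (0-2): L=3.2430, (cx,cy)=(1.0000,0.0000)
member 2 (1-2): L=5.7248, (cx,cy)=(0.2928,-0.9562)
member 3 (1-3): L=3.2547, (cx,cy)=(0.9890,0.1478)
member 4 (2-3): L=6.1517, (cx,cy)=(0.2508,0.9680)
member 5 (2-4): L=3.3570, (cx,cy)=(1.0000,0.0000)
member 6 (3-4): L=6.2252, (cx,cy)=(0.2914,-0.9566)
solve A·x = −loads:
  F[0-1] = -397.0878 N (compression)
  F[0-2] = +992.1518 N (tension)
  F[1-2] = -1227.4222 N (compression)
  F[1-3] = -639.8375 N (compression)
  F[2-3] = +1212.4020 N (tension)
  F[2-4] = +328.7089 N (tension)
  F[3-4] = -1128.0407 N (compression)
  Rx@0 = -882.8700 N
  Ry@0 = +381.7541 N
  Ry@4 = +1079.0859 N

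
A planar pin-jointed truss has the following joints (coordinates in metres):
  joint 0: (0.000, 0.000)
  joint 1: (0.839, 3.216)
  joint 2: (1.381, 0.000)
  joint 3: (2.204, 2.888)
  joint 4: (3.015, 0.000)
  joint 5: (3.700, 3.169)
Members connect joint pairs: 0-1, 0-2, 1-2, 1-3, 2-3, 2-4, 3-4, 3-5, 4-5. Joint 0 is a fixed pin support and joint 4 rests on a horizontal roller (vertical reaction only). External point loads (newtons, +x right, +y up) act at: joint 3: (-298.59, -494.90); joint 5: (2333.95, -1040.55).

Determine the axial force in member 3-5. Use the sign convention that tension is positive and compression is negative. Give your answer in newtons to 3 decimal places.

2713.806

N=6 nodes, M=9 members, R=3 reactions → 2N=12, M+R=12
member 0 (0-1): L=3.3236, (cx,cy)=(0.2524,0.9676)
member 1 (0-2): L=1.3810, (cx,cy)=(1.0000,0.0000)
member 2 (1-2): L=3.2614, (cx,cy)=(0.1662,-0.9861)
member 3 (1-3): L=1.4039, (cx,cy)=(0.9723,-0.2336)
member 4 (2-3): L=3.0030, (cx,cy)=(0.2741,0.9617)
member 5 (2-4): L=1.6340, (cx,cy)=(1.0000,0.0000)
member 6 (3-4): L=2.9997, (cx,cy)=(0.2704,-0.9628)
member 7 (3-5): L=1.5222, (cx,cy)=(0.9828,0.1846)
member 8 (4-5): L=3.2422, (cx,cy)=(0.2113,0.9774)
solve A·x = −loads:
  F[0-1] = +2346.4299 N (tension)
  F[0-2] = +1443.0410 N (tension)
  F[1-2] = -2550.0643 N (compression)
  F[1-3] = +1045.0348 N (tension)
  F[2-3] = +2614.7147 N (tension)
  F[2-4] = +302.6568 N (tension)
  F[3-4] = -2351.9417 N (compression)
  F[3-5] = +2713.8059 N (tension)
  F[4-5] = -1577.1364 N (compression)
  Rx@0 = -2035.3600 N
  Ry@0 = -2270.4386 N
  Ry@4 = +3805.8886 N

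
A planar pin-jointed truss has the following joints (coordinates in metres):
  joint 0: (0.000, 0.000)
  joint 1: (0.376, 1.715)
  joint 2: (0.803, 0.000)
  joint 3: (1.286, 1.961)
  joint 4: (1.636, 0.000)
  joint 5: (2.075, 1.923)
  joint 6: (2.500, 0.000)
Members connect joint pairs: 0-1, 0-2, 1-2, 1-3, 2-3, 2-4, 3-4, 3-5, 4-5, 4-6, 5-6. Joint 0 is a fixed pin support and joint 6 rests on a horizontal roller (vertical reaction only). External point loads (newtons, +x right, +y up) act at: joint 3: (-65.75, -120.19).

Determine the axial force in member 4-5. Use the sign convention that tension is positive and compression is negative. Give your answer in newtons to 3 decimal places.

10.290

N=7 nodes, M=11 members, R=3 reactions → 2N=14, M+R=14
member 0 (0-1): L=1.7557, (cx,cy)=(0.2142,0.9768)
member 1 (0-2): L=0.8030, (cx,cy)=(1.0000,0.0000)
member 2 (1-2): L=1.7674, (cx,cy)=(0.2416,-0.9704)
member 3 (1-3): L=0.9427, (cx,cy)=(0.9653,0.2610)
member 4 (2-3): L=2.0196, (cx,cy)=(0.2392,0.9710)
member 5 (2-4): L=0.8330, (cx,cy)=(1.0000,0.0000)
member 6 (3-4): L=1.9920, (cx,cy)=(0.1757,-0.9844)
member 7 (3-5): L=0.7899, (cx,cy)=(0.9988,-0.0481)
member 8 (4-5): L=1.9725, (cx,cy)=(0.2226,0.9749)
member 9 (4-6): L=0.8640, (cx,cy)=(1.0000,0.0000)
member 10 (5-6): L=1.9694, (cx,cy)=(0.2158,-0.9764)
solve A·x = −loads:
  F[0-1] = -112.5498 N (compression)
  F[0-2] = -41.6469 N (compression)
  F[1-2] = +99.8590 N (tension)
  F[1-3] = -49.9606 N (compression)
  F[2-3] = -99.7967 N (compression)
  F[2-4] = +6.3464 N (tension)
  F[3-4] = -10.1905 N (compression)
  F[3-5] = -4.5611 N (compression)
  F[4-5] = +10.2901 N (tension)
  F[4-6] = +2.2657 N (tension)
  F[5-6] = -10.4988 N (compression)
  Rx@0 = +65.7500 N
  Ry@0 = +109.9386 N
  Ry@6 = +10.2514 N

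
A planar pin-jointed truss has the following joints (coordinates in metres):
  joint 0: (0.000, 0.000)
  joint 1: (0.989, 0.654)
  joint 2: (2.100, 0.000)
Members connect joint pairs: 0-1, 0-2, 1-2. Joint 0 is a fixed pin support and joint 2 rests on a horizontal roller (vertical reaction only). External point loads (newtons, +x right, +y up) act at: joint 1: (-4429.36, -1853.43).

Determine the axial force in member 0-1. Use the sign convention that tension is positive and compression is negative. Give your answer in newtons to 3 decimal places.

-4278.568

N=3 nodes, M=3 members, R=3 reactions → 2N=6, M+R=6
member 0 (0-1): L=1.1857, (cx,cy)=(0.8341,0.5516)
member 1 (0-2): L=2.1000, (cx,cy)=(1.0000,0.0000)
member 2 (1-2): L=1.2892, (cx,cy)=(0.8618,-0.5073)
solve A·x = −loads:
  F[0-1] = -4278.5679 N (compression)
  F[0-2] = -860.5187 N (compression)
  F[1-2] = +998.5426 N (tension)
  Rx@0 = +4429.3600 N
  Ry@0 = +2359.9820 N
  Ry@2 = -506.5520 N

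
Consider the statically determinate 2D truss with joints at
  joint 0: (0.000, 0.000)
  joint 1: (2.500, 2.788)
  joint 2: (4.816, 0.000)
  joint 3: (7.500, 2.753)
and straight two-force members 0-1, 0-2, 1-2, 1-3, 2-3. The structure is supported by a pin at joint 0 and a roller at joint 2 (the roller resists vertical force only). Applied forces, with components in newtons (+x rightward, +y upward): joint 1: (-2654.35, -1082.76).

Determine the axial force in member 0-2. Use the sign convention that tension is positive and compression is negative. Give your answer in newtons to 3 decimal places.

N=4 nodes, M=5 members, R=3 reactions → 2N=8, M+R=8
member 0 (0-1): L=3.7447, (cx,cy)=(0.6676,0.7445)
member 1 (0-2): L=4.8160, (cx,cy)=(1.0000,0.0000)
member 2 (1-2): L=3.6245, (cx,cy)=(0.6390,-0.7692)
member 3 (1-3): L=5.0001, (cx,cy)=(1.0000,-0.0070)
member 4 (2-3): L=3.8448, (cx,cy)=(0.6981,0.7160)
solve A·x = −loads:
  F[0-1] = -2763.2893 N (compression)
  F[0-2] = -809.5608 N (compression)
  F[1-2] = +1266.9389 N (tension)
  F[1-3] = -0.0000 N (tension)
  F[2-3] = +0.0000 N (tension)
  Rx@0 = +2654.3500 N
  Ry@0 = +2057.3090 N
  Ry@2 = -974.5490 N

-809.561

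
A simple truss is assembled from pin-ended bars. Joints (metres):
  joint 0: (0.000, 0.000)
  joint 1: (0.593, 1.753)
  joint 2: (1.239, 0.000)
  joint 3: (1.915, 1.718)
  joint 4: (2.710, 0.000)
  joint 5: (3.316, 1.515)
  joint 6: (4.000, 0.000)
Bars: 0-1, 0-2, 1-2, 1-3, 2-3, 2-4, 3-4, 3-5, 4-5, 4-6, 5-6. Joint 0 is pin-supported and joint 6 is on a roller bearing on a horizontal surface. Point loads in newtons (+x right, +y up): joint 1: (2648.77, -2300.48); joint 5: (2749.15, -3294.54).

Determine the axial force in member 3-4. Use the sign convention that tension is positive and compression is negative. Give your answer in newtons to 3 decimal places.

-2117.448

N=7 nodes, M=11 members, R=3 reactions → 2N=14, M+R=14
member 0 (0-1): L=1.8506, (cx,cy)=(0.3204,0.9473)
member 1 (0-2): L=1.2390, (cx,cy)=(1.0000,0.0000)
member 2 (1-2): L=1.8682, (cx,cy)=(0.3458,-0.9383)
member 3 (1-3): L=1.3225, (cx,cy)=(0.9996,-0.0265)
member 4 (2-3): L=1.8462, (cx,cy)=(0.3662,0.9306)
member 5 (2-4): L=1.4710, (cx,cy)=(1.0000,0.0000)
member 6 (3-4): L=1.8930, (cx,cy)=(0.4200,-0.9075)
member 7 (3-5): L=1.4156, (cx,cy)=(0.9897,-0.1434)
member 8 (4-5): L=1.6317, (cx,cy)=(0.3714,0.9285)
member 9 (4-6): L=1.2900, (cx,cy)=(1.0000,0.0000)
member 10 (5-6): L=1.6623, (cx,cy)=(0.4115,-0.9114)
solve A·x = −loads:
  F[0-1] = -338.5904 N (compression)
  F[0-2] = +5506.4177 N (tension)
  F[1-2] = -2052.1145 N (compression)
  F[1-3] = -2048.4056 N (compression)
  F[2-3] = +2069.2314 N (tension)
  F[2-4] = +4039.1785 N (tension)
  F[3-4] = -2117.4484 N (compression)
  F[3-5] = -404.9651 N (compression)
  F[4-5] = +2069.7044 N (tension)
  F[4-6] = +2381.2608 N (tension)
  F[5-6] = -5786.9226 N (compression)
  Rx@0 = -5397.9200 N
  Ry@0 = +320.7362 N
  Ry@6 = +5274.2838 N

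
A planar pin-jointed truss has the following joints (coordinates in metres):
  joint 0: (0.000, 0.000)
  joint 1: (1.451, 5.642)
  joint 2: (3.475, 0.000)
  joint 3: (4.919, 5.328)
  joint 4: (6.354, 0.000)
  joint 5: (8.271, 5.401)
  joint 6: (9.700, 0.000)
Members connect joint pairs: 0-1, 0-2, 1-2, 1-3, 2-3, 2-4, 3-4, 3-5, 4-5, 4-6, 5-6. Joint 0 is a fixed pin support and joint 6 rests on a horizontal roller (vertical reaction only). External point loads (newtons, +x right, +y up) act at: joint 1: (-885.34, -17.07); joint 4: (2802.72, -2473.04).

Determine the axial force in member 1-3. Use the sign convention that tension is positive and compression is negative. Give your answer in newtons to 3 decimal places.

41.441

N=7 nodes, M=11 members, R=3 reactions → 2N=14, M+R=14
member 0 (0-1): L=5.8256, (cx,cy)=(0.2491,0.9685)
member 1 (0-2): L=3.4750, (cx,cy)=(1.0000,0.0000)
member 2 (1-2): L=5.9941, (cx,cy)=(0.3377,-0.9413)
member 3 (1-3): L=3.4822, (cx,cy)=(0.9959,-0.0902)
member 4 (2-3): L=5.5202, (cx,cy)=(0.2616,0.9652)
member 5 (2-4): L=2.8790, (cx,cy)=(1.0000,0.0000)
member 6 (3-4): L=5.5179, (cx,cy)=(0.2601,-0.9656)
member 7 (3-5): L=3.3528, (cx,cy)=(0.9998,0.0218)
member 8 (4-5): L=5.7311, (cx,cy)=(0.3345,0.9424)
member 9 (4-6): L=3.3460, (cx,cy)=(1.0000,0.0000)
member 10 (5-6): L=5.5868, (cx,cy)=(0.2558,-0.9667)
solve A·x = −loads:
  F[0-1] = -1427.5347 N (compression)
  F[0-2] = +2272.9407 N (tension)
  F[1-2] = +1446.7106 N (tension)
  F[1-3] = +41.4407 N (tension)
  F[2-3] = -1410.8639 N (compression)
  F[2-4] = +3130.5079 N (tension)
  F[3-4] = +1398.5379 N (tension)
  F[3-5] = -691.6619 N (compression)
  F[4-5] = +1191.2403 N (tension)
  F[4-6] = +293.0401 N (tension)
  F[5-6] = -1145.6753 N (compression)
  Rx@0 = -1917.3800 N
  Ry@0 = +1382.5454 N
  Ry@6 = +1107.5646 N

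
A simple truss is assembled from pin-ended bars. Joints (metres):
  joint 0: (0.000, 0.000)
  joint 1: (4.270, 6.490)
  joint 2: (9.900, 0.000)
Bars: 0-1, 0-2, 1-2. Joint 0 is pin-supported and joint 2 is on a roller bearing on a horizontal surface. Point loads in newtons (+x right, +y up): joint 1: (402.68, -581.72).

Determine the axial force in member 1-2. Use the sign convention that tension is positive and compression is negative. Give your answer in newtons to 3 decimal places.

-681.619

N=3 nodes, M=3 members, R=3 reactions → 2N=6, M+R=6
member 0 (0-1): L=7.7687, (cx,cy)=(0.5496,0.8354)
member 1 (0-2): L=9.9000, (cx,cy)=(1.0000,0.0000)
member 2 (1-2): L=8.5917, (cx,cy)=(0.6553,-0.7554)
solve A·x = −loads:
  F[0-1] = -80.0063 N (compression)
  F[0-2] = +446.6547 N (tension)
  F[1-2] = -681.6190 N (compression)
  Rx@0 = -402.6800 N
  Ry@0 = +66.8374 N
  Ry@2 = +514.8826 N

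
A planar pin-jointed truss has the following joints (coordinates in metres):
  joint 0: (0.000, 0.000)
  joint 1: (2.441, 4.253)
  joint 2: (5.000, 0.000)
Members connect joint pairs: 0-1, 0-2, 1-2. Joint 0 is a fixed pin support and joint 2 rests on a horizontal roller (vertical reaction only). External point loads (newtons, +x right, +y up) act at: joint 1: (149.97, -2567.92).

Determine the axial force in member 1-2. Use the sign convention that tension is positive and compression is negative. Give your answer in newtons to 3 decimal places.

-1611.973

N=3 nodes, M=3 members, R=3 reactions → 2N=6, M+R=6
member 0 (0-1): L=4.9037, (cx,cy)=(0.4978,0.8673)
member 1 (0-2): L=5.0000, (cx,cy)=(1.0000,0.0000)
member 2 (1-2): L=4.9635, (cx,cy)=(0.5156,-0.8569)
solve A·x = −loads:
  F[0-1] = -1368.2653 N (compression)
  F[0-2] = +831.0721 N (tension)
  F[1-2] = -1611.9733 N (compression)
  Rx@0 = -149.9700 N
  Ry@0 = +1186.6970 N
  Ry@2 = +1381.2230 N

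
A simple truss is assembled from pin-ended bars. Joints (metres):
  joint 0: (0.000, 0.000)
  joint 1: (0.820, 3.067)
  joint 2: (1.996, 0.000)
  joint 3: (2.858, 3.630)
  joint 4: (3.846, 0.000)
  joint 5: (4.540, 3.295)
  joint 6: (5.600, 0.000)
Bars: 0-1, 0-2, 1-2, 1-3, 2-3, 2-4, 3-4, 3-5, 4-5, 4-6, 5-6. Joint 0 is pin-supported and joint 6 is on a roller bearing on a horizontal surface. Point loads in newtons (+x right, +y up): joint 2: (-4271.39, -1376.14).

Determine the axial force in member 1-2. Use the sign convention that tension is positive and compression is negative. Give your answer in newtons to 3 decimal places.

794.323

N=7 nodes, M=11 members, R=3 reactions → 2N=14, M+R=14
member 0 (0-1): L=3.1747, (cx,cy)=(0.2583,0.9661)
member 1 (0-2): L=1.9960, (cx,cy)=(1.0000,0.0000)
member 2 (1-2): L=3.2847, (cx,cy)=(0.3580,-0.9337)
member 3 (1-3): L=2.1143, (cx,cy)=(0.9639,0.2663)
member 4 (2-3): L=3.7309, (cx,cy)=(0.2310,0.9729)
member 5 (2-4): L=1.8500, (cx,cy)=(1.0000,0.0000)
member 6 (3-4): L=3.7621, (cx,cy)=(0.2626,-0.9649)
member 7 (3-5): L=1.7150, (cx,cy)=(0.9807,-0.1953)
member 8 (4-5): L=3.3673, (cx,cy)=(0.2061,0.9785)
member 9 (4-6): L=1.7540, (cx,cy)=(1.0000,0.0000)
member 10 (5-6): L=3.4613, (cx,cy)=(0.3062,-0.9520)
solve A·x = −loads:
  F[0-1] = -916.7521 N (compression)
  F[0-2] = -4034.6021 N (compression)
  F[1-2] = +794.3227 N (tension)
  F[1-3] = -540.6923 N (compression)
  F[2-3] = +652.1134 N (tension)
  F[2-4] = +370.5066 N (tension)
  F[3-4] = -456.6141 N (compression)
  F[3-5] = -255.5113 N (compression)
  F[4-5] = +450.2528 N (tension)
  F[4-6] = +157.7922 N (tension)
  F[5-6] = -515.2517 N (compression)
  Rx@0 = +4271.3900 N
  Ry@0 = +885.6444 N
  Ry@6 = +490.4956 N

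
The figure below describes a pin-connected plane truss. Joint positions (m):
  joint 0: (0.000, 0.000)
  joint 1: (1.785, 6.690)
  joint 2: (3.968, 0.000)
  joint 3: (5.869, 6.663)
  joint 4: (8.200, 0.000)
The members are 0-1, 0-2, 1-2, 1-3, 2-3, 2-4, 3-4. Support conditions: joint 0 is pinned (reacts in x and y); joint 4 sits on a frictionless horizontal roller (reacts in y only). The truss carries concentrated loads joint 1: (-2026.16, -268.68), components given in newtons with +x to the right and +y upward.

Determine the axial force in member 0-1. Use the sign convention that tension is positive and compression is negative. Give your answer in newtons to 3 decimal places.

-1928.426

N=5 nodes, M=7 members, R=3 reactions → 2N=10, M+R=10
member 0 (0-1): L=6.9240, (cx,cy)=(0.2578,0.9662)
member 1 (0-2): L=3.9680, (cx,cy)=(1.0000,0.0000)
member 2 (1-2): L=7.0372, (cx,cy)=(0.3102,-0.9507)
member 3 (1-3): L=4.0841, (cx,cy)=(1.0000,-0.0066)
member 4 (2-3): L=6.9289, (cx,cy)=(0.2744,0.9616)
member 5 (2-4): L=4.2320, (cx,cy)=(1.0000,0.0000)
member 6 (3-4): L=7.0590, (cx,cy)=(0.3302,-0.9439)
solve A·x = −loads:
  F[0-1] = -1928.4258 N (compression)
  F[0-2] = -1529.0167 N (compression)
  F[1-2] = +1670.2782 N (tension)
  F[1-3] = +1010.9010 N (tension)
  F[2-3] = -1651.2424 N (compression)
  F[2-4] = -557.8458 N (compression)
  F[3-4] = +1689.3262 N (tension)
  Rx@0 = +2026.1600 N
  Ry@0 = +1863.2430 N
  Ry@4 = -1594.5630 N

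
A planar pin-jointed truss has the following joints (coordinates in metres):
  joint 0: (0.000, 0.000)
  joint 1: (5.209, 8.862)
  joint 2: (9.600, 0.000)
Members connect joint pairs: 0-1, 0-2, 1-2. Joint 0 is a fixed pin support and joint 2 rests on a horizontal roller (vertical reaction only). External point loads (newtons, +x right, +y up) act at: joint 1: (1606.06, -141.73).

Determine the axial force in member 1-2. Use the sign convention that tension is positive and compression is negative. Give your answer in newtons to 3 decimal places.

-1740.435

N=3 nodes, M=3 members, R=3 reactions → 2N=6, M+R=6
member 0 (0-1): L=10.2795, (cx,cy)=(0.5067,0.8621)
member 1 (0-2): L=9.6000, (cx,cy)=(1.0000,0.0000)
member 2 (1-2): L=9.8902, (cx,cy)=(0.4440,-0.8960)
solve A·x = −loads:
  F[0-1] = +1644.5477 N (tension)
  F[0-2] = +772.7097 N (tension)
  F[1-2] = -1740.4346 N (compression)
  Rx@0 = -1606.0600 N
  Ry@0 = -1417.7674 N
  Ry@2 = +1559.4974 N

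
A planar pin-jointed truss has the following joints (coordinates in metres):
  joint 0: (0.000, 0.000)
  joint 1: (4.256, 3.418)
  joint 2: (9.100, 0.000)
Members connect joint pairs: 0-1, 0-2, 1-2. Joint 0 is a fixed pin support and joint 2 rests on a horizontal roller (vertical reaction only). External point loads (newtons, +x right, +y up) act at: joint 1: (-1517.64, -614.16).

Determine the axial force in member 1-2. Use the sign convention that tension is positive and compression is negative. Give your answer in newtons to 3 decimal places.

490.505

N=3 nodes, M=3 members, R=3 reactions → 2N=6, M+R=6
member 0 (0-1): L=5.4586, (cx,cy)=(0.7797,0.6262)
member 1 (0-2): L=9.1000, (cx,cy)=(1.0000,0.0000)
member 2 (1-2): L=5.9285, (cx,cy)=(0.8171,-0.5765)
solve A·x = −loads:
  F[0-1] = -1432.4490 N (compression)
  F[0-2] = -400.7770 N (compression)
  F[1-2] = +490.5047 N (tension)
  Rx@0 = +1517.6400 N
  Ry@0 = +896.9543 N
  Ry@2 = -282.7943 N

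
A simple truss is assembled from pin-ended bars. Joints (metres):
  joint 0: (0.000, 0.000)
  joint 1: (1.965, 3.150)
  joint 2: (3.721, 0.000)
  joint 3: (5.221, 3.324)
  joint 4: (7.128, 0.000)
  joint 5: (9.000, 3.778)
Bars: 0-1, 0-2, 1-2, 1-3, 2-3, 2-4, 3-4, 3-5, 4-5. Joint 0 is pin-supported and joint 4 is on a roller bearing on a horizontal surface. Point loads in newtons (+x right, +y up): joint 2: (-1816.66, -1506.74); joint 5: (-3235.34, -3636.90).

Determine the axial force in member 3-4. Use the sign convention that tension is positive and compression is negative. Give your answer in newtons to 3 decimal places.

-242.090

N=6 nodes, M=9 members, R=3 reactions → 2N=12, M+R=12
member 0 (0-1): L=3.7126, (cx,cy)=(0.5293,0.8485)
member 1 (0-2): L=3.7210, (cx,cy)=(1.0000,0.0000)
member 2 (1-2): L=3.6064, (cx,cy)=(0.4869,-0.8735)
member 3 (1-3): L=3.2606, (cx,cy)=(0.9986,0.0534)
member 4 (2-3): L=3.6468, (cx,cy)=(0.4113,0.9115)
member 5 (2-4): L=3.4070, (cx,cy)=(1.0000,0.0000)
member 6 (3-4): L=3.8322, (cx,cy)=(0.4976,-0.8674)
member 7 (3-5): L=3.8062, (cx,cy)=(0.9929,0.1193)
member 8 (4-5): L=4.2164, (cx,cy)=(0.4440,0.8960)
solve A·x = −loads:
  F[0-1] = -1744.1650 N (compression)
  F[0-2] = -4128.8616 N (compression)
  F[1-2] = +1590.3886 N (tension)
  F[1-3] = -1699.9427 N (compression)
  F[2-3] = +129.0359 N (tension)
  F[2-4] = -1590.8949 N (compression)
  F[3-4] = -242.0898 N (compression)
  F[3-5] = -1534.9330 N (compression)
  F[4-5] = -3854.5555 N (compression)
  Rx@0 = +5052.0000 N
  Ry@0 = +1479.8402 N
  Ry@4 = +3663.7998 N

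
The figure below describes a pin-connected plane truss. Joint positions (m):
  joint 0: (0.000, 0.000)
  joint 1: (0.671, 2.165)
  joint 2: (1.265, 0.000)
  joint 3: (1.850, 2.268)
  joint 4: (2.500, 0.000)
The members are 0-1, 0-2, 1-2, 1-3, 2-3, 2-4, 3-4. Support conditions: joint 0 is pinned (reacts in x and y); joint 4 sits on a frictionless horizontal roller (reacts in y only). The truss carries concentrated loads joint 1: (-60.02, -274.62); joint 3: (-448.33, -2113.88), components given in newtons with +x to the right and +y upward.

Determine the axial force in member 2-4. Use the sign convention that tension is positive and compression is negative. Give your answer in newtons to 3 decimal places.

337.976

N=5 nodes, M=7 members, R=3 reactions → 2N=10, M+R=10
member 0 (0-1): L=2.2666, (cx,cy)=(0.2960,0.9552)
member 1 (0-2): L=1.2650, (cx,cy)=(1.0000,0.0000)
member 2 (1-2): L=2.2450, (cx,cy)=(0.2646,-0.9644)
member 3 (1-3): L=1.1835, (cx,cy)=(0.9962,0.0870)
member 4 (2-3): L=2.3422, (cx,cy)=(0.2498,0.9683)
member 5 (2-4): L=1.2350, (cx,cy)=(1.0000,0.0000)
member 6 (3-4): L=2.3593, (cx,cy)=(0.2755,-0.9613)
solve A·x = −loads:
  F[0-1] = -1265.9688 N (compression)
  F[0-2] = -133.5746 N (compression)
  F[1-2] = +918.6094 N (tension)
  F[1-3] = -559.9321 N (compression)
  F[2-3] = -914.8664 N (compression)
  F[2-4] = +337.9762 N (tension)
  F[3-4] = -1226.7526 N (compression)
  Rx@0 = +508.3500 N
  Ry@0 = +1209.2231 N
  Ry@4 = +1179.2769 N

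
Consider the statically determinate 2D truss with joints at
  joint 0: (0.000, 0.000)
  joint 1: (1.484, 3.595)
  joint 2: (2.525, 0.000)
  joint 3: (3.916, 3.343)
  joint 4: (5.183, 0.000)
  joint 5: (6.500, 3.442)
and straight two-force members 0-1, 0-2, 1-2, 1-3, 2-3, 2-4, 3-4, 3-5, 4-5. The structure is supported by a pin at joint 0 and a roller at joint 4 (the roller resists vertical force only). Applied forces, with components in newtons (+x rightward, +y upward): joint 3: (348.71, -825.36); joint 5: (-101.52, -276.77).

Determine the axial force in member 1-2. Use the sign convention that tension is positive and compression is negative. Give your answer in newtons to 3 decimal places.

-29.169

N=6 nodes, M=9 members, R=3 reactions → 2N=12, M+R=12
member 0 (0-1): L=3.8893, (cx,cy)=(0.3816,0.9243)
member 1 (0-2): L=2.5250, (cx,cy)=(1.0000,0.0000)
member 2 (1-2): L=3.7427, (cx,cy)=(0.2781,-0.9605)
member 3 (1-3): L=2.4450, (cx,cy)=(0.9947,-0.1031)
member 4 (2-3): L=3.6208, (cx,cy)=(0.3842,0.9233)
member 5 (2-4): L=2.6580, (cx,cy)=(1.0000,0.0000)
member 6 (3-4): L=3.5750, (cx,cy)=(0.3544,-0.9351)
member 7 (3-5): L=2.5859, (cx,cy)=(0.9993,0.0383)
member 8 (4-5): L=3.6854, (cx,cy)=(0.3574,0.9340)
solve A·x = −loads:
  F[0-1] = +28.1955 N (tension)
  F[0-2] = +236.4316 N (tension)
  F[1-2] = -29.1687 N (compression)
  F[1-3] = +18.9725 N (tension)
  F[2-3] = +30.3463 N (tension)
  F[2-4] = +216.6606 N (tension)
  F[3-4] = -910.3389 N (compression)
  F[3-5] = +4.4479 N (tension)
  F[4-5] = -296.5205 N (compression)
  Rx@0 = -247.1900 N
  Ry@0 = -26.0623 N
  Ry@4 = +1128.1923 N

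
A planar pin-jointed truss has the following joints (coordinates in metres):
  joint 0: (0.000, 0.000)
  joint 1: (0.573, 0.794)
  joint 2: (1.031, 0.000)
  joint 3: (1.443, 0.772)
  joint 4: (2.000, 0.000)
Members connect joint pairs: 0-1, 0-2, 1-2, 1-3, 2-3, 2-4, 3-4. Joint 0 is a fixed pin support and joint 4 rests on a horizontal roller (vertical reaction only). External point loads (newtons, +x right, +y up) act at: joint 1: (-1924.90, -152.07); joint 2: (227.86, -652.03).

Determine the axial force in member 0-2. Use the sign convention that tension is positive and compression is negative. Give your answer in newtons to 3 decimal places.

N=5 nodes, M=7 members, R=3 reactions → 2N=10, M+R=10
member 0 (0-1): L=0.9792, (cx,cy)=(0.5852,0.8109)
member 1 (0-2): L=1.0310, (cx,cy)=(1.0000,0.0000)
member 2 (1-2): L=0.9166, (cx,cy)=(0.4997,-0.8662)
member 3 (1-3): L=0.8703, (cx,cy)=(0.9997,-0.0253)
member 4 (2-3): L=0.8751, (cx,cy)=(0.4708,0.8822)
member 5 (2-4): L=0.9690, (cx,cy)=(1.0000,0.0000)
member 6 (3-4): L=0.9520, (cx,cy)=(0.5851,-0.8110)
solve A·x = −loads:
  F[0-1] = -1465.7833 N (compression)
  F[0-2] = -839.2750 N (compression)
  F[1-2] = +1182.7042 N (tension)
  F[1-3] = +476.3379 N (tension)
  F[2-3] = -422.1754 N (compression)
  F[2-4] = -277.4147 N (compression)
  F[3-4] = +474.1265 N (tension)
  Rx@0 = +1697.0400 N
  Ry@0 = +1188.5958 N
  Ry@4 = -384.4958 N

-839.275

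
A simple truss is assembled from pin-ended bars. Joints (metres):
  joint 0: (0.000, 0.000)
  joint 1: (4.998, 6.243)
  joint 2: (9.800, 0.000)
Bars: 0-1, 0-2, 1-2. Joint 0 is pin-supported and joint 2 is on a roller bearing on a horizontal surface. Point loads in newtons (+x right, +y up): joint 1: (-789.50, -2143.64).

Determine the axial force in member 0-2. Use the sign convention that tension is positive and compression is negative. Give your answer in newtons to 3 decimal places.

N=3 nodes, M=3 members, R=3 reactions → 2N=6, M+R=6
member 0 (0-1): L=7.9972, (cx,cy)=(0.6250,0.7806)
member 1 (0-2): L=9.8000, (cx,cy)=(1.0000,0.0000)
member 2 (1-2): L=7.8762, (cx,cy)=(0.6097,-0.7926)
solve A·x = −loads:
  F[0-1] = -1989.7892 N (compression)
  F[0-2] = +454.0576 N (tension)
  F[1-2] = -744.7398 N (compression)
  Rx@0 = +789.5000 N
  Ry@0 = +1553.3273 N
  Ry@2 = +590.3127 N

454.058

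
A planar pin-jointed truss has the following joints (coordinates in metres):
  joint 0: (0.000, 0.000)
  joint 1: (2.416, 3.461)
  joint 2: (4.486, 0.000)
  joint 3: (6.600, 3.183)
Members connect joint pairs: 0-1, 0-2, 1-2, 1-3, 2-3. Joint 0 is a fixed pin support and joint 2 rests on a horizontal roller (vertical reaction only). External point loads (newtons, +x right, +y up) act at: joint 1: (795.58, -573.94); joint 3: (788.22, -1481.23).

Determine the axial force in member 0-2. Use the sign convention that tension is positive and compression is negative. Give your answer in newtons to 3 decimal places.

N=4 nodes, M=5 members, R=3 reactions → 2N=8, M+R=8
member 0 (0-1): L=4.2209, (cx,cy)=(0.5724,0.8200)
member 1 (0-2): L=4.4860, (cx,cy)=(1.0000,0.0000)
member 2 (1-2): L=4.0328, (cx,cy)=(0.5133,-0.8582)
member 3 (1-3): L=4.1932, (cx,cy)=(0.9978,-0.0663)
member 4 (2-3): L=3.8211, (cx,cy)=(0.5532,0.8330)
solve A·x = −loads:
  F[0-1] = +1958.9056 N (tension)
  F[0-2] = +462.5292 N (tension)
  F[1-2] = -2671.7790 N (compression)
  F[1-3] = +1700.8352 N (tension)
  F[2-3] = -1642.7897 N (compression)
  Rx@0 = -1583.8000 N
  Ry@0 = -1606.2575 N
  Ry@2 = +3661.4275 N

462.529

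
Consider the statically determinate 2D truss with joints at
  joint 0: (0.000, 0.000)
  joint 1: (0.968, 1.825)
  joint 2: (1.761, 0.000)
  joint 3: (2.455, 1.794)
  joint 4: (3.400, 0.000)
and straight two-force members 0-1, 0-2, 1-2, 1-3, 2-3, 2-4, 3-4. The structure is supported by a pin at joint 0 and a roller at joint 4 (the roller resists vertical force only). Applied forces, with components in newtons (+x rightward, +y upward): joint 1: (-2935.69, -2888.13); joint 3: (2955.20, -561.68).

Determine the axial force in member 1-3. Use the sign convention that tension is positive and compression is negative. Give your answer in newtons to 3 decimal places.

2049.701

N=5 nodes, M=7 members, R=3 reactions → 2N=10, M+R=10
member 0 (0-1): L=2.0658, (cx,cy)=(0.4686,0.8834)
member 1 (0-2): L=1.7610, (cx,cy)=(1.0000,0.0000)
member 2 (1-2): L=1.9898, (cx,cy)=(0.3985,-0.9172)
member 3 (1-3): L=1.4873, (cx,cy)=(0.9998,-0.0208)
member 4 (2-3): L=1.9236, (cx,cy)=(0.3608,0.9326)
member 5 (2-4): L=1.6390, (cx,cy)=(1.0000,0.0000)
member 6 (3-4): L=2.0277, (cx,cy)=(0.4661,-0.8848)
solve A·x = −loads:
  F[0-1] = -2533.8366 N (compression)
  F[0-2] = +1206.8077 N (tension)
  F[1-2] = -754.9441 N (compression)
  F[1-3] = +2049.7009 N (tension)
  F[2-3] = +742.4061 N (tension)
  F[2-4] = +638.0917 N (tension)
  F[3-4] = -1369.1448 N (compression)
  Rx@0 = -19.5100 N
  Ry@0 = +2238.4486 N
  Ry@4 = +1211.3614 N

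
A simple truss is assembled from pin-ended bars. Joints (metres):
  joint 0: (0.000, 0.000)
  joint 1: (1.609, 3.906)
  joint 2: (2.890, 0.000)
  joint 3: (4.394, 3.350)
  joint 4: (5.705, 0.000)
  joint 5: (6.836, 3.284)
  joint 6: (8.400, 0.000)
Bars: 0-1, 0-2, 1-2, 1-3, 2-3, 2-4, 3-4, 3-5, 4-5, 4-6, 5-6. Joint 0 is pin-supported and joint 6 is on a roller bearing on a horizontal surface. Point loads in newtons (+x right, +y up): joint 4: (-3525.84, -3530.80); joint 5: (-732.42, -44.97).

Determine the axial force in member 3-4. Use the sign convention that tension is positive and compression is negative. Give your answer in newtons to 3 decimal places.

1604.242

N=7 nodes, M=11 members, R=3 reactions → 2N=14, M+R=14
member 0 (0-1): L=4.2244, (cx,cy)=(0.3809,0.9246)
member 1 (0-2): L=2.8900, (cx,cy)=(1.0000,0.0000)
member 2 (1-2): L=4.1107, (cx,cy)=(0.3116,-0.9502)
member 3 (1-3): L=2.8400, (cx,cy)=(0.9806,-0.1958)
member 4 (2-3): L=3.6721, (cx,cy)=(0.4096,0.9123)
member 5 (2-4): L=2.8150, (cx,cy)=(1.0000,0.0000)
member 6 (3-4): L=3.5974, (cx,cy)=(0.3644,-0.9312)
member 7 (3-5): L=2.4429, (cx,cy)=(0.9996,-0.0270)
member 8 (4-5): L=3.4733, (cx,cy)=(0.3256,0.9455)
member 9 (4-6): L=2.6950, (cx,cy)=(1.0000,0.0000)
member 10 (5-6): L=3.6374, (cx,cy)=(0.4300,-0.9028)
solve A·x = −loads:
  F[0-1] = -1543.8842 N (compression)
  F[0-2] = -3670.2242 N (compression)
  F[1-2] = +1739.7789 N (tension)
  F[1-3] = -1152.4994 N (compression)
  F[2-3] = -1812.1082 N (compression)
  F[2-4] = -2385.8747 N (compression)
  F[3-4] = +1604.2415 N (tension)
  F[3-5] = -2457.9175 N (compression)
  F[4-5] = +2154.2939 N (tension)
  F[4-6] = +1023.1043 N (tension)
  F[5-6] = -2379.4436 N (compression)
  Rx@0 = +4258.2600 N
  Ry@0 = +1427.5127 N
  Ry@6 = +2148.2573 N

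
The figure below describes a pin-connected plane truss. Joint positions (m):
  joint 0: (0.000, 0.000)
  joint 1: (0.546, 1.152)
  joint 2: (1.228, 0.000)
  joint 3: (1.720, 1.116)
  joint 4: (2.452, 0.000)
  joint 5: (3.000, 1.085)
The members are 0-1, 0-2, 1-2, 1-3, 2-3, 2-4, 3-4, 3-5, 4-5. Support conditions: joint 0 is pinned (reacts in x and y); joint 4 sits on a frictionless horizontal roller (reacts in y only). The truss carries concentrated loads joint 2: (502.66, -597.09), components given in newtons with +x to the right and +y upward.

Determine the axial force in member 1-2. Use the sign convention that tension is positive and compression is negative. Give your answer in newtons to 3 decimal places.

357.905

N=6 nodes, M=9 members, R=3 reactions → 2N=12, M+R=12
member 0 (0-1): L=1.2748, (cx,cy)=(0.4283,0.9036)
member 1 (0-2): L=1.2280, (cx,cy)=(1.0000,0.0000)
member 2 (1-2): L=1.3387, (cx,cy)=(0.5094,-0.8605)
member 3 (1-3): L=1.1746, (cx,cy)=(0.9995,-0.0306)
member 4 (2-3): L=1.2196, (cx,cy)=(0.4034,0.9150)
member 5 (2-4): L=1.2240, (cx,cy)=(1.0000,0.0000)
member 6 (3-4): L=1.3346, (cx,cy)=(0.5485,-0.8362)
member 7 (3-5): L=1.2804, (cx,cy)=(0.9997,-0.0242)
member 8 (4-5): L=1.2155, (cx,cy)=(0.4508,0.8926)
solve A·x = −loads:
  F[0-1] = -329.8408 N (compression)
  F[0-2] = +643.9271 N (tension)
  F[1-2] = +357.9051 N (tension)
  F[1-3] = -323.7481 N (compression)
  F[2-3] = +315.9578 N (tension)
  F[2-4] = +196.1393 N (tension)
  F[3-4] = -357.6182 N (compression)
  F[3-5] = +0.0000 N (tension)
  F[4-5] = -0.0000 N (compression)
  Rx@0 = -502.6600 N
  Ry@0 = +298.0580 N
  Ry@4 = +299.0320 N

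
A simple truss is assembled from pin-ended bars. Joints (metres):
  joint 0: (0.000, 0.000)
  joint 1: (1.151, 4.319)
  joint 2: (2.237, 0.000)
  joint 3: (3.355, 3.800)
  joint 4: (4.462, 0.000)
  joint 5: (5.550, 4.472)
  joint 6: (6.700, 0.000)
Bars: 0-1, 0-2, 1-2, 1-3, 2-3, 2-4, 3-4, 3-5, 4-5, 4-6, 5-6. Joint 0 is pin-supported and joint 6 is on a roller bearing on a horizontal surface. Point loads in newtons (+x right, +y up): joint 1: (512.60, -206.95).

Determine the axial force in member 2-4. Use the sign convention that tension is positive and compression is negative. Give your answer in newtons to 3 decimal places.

322.166

N=7 nodes, M=11 members, R=3 reactions → 2N=14, M+R=14
member 0 (0-1): L=4.4697, (cx,cy)=(0.2575,0.9663)
member 1 (0-2): L=2.2370, (cx,cy)=(1.0000,0.0000)
member 2 (1-2): L=4.4534, (cx,cy)=(0.2439,-0.9698)
member 3 (1-3): L=2.2643, (cx,cy)=(0.9734,-0.2292)
member 4 (2-3): L=3.9611, (cx,cy)=(0.2822,0.9593)
member 5 (2-4): L=2.2250, (cx,cy)=(1.0000,0.0000)
member 6 (3-4): L=3.9580, (cx,cy)=(0.2797,-0.9601)
member 7 (3-5): L=2.2956, (cx,cy)=(0.9562,0.2927)
member 8 (4-5): L=4.6024, (cx,cy)=(0.2364,0.9717)
member 9 (4-6): L=2.2380, (cx,cy)=(1.0000,0.0000)
member 10 (5-6): L=4.6175, (cx,cy)=(0.2491,-0.9685)
solve A·x = −loads:
  F[0-1] = +164.5885 N (tension)
  F[0-2] = +470.2169 N (tension)
  F[1-2] = -279.7722 N (compression)
  F[1-3] = -412.9878 N (compression)
  F[2-3] = +282.8256 N (tension)
  F[2-4] = +322.1657 N (tension)
  F[3-4] = -444.3064 N (compression)
  F[3-5] = -206.9644 N (compression)
  F[4-5] = +439.0175 N (tension)
  F[4-6] = +94.1158 N (tension)
  F[5-6] = -377.8954 N (compression)
  Rx@0 = -512.6000 N
  Ry@0 = -159.0379 N
  Ry@6 = +365.9879 N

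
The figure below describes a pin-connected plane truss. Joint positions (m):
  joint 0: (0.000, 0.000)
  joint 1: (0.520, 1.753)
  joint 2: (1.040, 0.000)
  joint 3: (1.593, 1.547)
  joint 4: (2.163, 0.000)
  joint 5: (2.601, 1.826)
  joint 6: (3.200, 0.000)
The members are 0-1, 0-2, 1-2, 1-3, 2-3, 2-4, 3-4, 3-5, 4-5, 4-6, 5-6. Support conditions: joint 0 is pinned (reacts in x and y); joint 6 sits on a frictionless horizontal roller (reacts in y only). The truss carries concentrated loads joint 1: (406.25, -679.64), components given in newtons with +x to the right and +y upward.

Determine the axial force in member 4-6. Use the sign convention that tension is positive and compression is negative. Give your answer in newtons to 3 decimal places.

109.234

N=7 nodes, M=11 members, R=3 reactions → 2N=14, M+R=14
member 0 (0-1): L=1.8285, (cx,cy)=(0.2844,0.9587)
member 1 (0-2): L=1.0400, (cx,cy)=(1.0000,0.0000)
member 2 (1-2): L=1.8285, (cx,cy)=(0.2844,-0.9587)
member 3 (1-3): L=1.0926, (cx,cy)=(0.9821,-0.1885)
member 4 (2-3): L=1.6429, (cx,cy)=(0.3366,0.9416)
member 5 (2-4): L=1.1230, (cx,cy)=(1.0000,0.0000)
member 6 (3-4): L=1.6487, (cx,cy)=(0.3457,-0.9383)
member 7 (3-5): L=1.0459, (cx,cy)=(0.9638,0.2668)
member 8 (4-5): L=1.8778, (cx,cy)=(0.2333,0.9724)
member 9 (4-6): L=1.0370, (cx,cy)=(1.0000,0.0000)
member 10 (5-6): L=1.9217, (cx,cy)=(0.3117,-0.9502)
solve A·x = −loads:
  F[0-1] = -361.5794 N (compression)
  F[0-2] = +509.0782 N (tension)
  F[1-2] = -260.2055 N (compression)
  F[1-3] = -443.0249 N (compression)
  F[2-3] = +264.9209 N (tension)
  F[2-4] = +345.9053 N (tension)
  F[3-4] = -414.6236 N (compression)
  F[3-5] = -210.1718 N (compression)
  F[4-5] = +400.0909 N (tension)
  F[4-6] = +109.2340 N (tension)
  F[5-6] = -350.4492 N (compression)
  Rx@0 = -406.2500 N
  Ry@0 = +346.6497 N
  Ry@6 = +332.9903 N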